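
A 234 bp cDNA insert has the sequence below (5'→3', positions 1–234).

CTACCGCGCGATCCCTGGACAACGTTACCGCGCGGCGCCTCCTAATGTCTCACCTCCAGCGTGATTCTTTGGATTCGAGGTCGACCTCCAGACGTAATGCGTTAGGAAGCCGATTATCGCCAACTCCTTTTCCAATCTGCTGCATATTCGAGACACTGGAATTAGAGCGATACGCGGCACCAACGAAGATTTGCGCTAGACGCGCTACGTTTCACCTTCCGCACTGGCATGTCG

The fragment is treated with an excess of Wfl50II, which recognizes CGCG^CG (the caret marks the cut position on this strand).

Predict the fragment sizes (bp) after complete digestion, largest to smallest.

202, 24, 8 bp

Wfl50II sites (CGCGCG) start at positions 5, 29.
Wfl50II cuts after base 4 of each site, so after positions 8, 32.
Linear molecule, 2 cuts → 3 fragments:
  1–8 → 8 bp
  9–32 → 24 bp
  33–234 → 202 bp
Sorted largest to smallest: 202, 24, 8 bp.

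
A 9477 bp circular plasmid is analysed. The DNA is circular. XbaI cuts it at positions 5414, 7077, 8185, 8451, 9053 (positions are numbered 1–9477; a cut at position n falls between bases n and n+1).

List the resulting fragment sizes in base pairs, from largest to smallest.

5838, 1663, 1108, 602, 266 bp

Circular molecule, 5 cuts → 5 fragments:
  7077 − 5414 = 1663 bp
  8185 − 7077 = 1108 bp
  8451 − 8185 = 266 bp
  9053 − 8451 = 602 bp
  wrap: 9477 − 9053 + 5414 = 5838 bp
Sorted largest to smallest: 5838, 1663, 1108, 602, 266 bp.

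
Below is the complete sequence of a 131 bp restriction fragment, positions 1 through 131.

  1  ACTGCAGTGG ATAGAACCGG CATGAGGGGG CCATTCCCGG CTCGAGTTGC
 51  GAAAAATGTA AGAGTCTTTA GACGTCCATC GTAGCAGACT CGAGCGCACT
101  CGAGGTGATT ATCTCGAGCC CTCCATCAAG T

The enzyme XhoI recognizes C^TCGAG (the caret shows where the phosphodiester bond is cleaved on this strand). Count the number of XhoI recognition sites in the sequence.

4

CTCGAG occurs starting at positions 41, 89, 99, 113.
XhoI cuts at 4 sites.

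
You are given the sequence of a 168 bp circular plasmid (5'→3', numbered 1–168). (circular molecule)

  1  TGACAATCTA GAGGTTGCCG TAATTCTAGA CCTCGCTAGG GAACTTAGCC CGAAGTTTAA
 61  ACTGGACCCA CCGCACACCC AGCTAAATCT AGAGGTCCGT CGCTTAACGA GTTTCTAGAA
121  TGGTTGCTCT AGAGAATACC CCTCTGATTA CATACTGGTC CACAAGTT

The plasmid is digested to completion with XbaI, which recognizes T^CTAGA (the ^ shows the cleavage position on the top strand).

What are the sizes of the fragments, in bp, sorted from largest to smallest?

XbaI sites (TCTAGA) start at positions 7, 25, 88, 114, 128.
XbaI cuts after the first base of each site, so after positions 7, 25, 88, 114, 128.
Circular molecule, 5 cuts → 5 fragments:
  8–25 → 18 bp
  26–88 → 63 bp
  89–114 → 26 bp
  115–128 → 14 bp
  129–168 then 1–7 → 40 + 7 = 47 bp
Sorted largest to smallest: 63, 47, 26, 18, 14 bp.

63, 47, 26, 18, 14 bp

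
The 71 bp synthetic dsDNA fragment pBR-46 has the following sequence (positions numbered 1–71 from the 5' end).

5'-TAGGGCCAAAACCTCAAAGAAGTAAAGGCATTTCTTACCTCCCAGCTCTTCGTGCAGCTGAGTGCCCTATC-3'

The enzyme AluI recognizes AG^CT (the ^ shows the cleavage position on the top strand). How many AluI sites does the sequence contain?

2

AGCT occurs starting at positions 44, 56.
AluI cuts at 2 sites.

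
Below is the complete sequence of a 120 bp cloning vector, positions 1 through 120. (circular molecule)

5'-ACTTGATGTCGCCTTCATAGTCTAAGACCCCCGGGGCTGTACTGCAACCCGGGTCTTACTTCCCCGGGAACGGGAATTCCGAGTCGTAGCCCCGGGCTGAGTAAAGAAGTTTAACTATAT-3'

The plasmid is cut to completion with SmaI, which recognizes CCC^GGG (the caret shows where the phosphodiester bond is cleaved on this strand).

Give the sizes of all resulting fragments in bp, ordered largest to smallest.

SmaI sites (CCCGGG) start at positions 30, 48, 63, 91.
SmaI cuts after base 3 of each site, so after positions 32, 50, 65, 93.
Circular molecule, 4 cuts → 4 fragments:
  33–50 → 18 bp
  51–65 → 15 bp
  66–93 → 28 bp
  94–120 then 1–32 → 27 + 32 = 59 bp
Sorted largest to smallest: 59, 28, 18, 15 bp.

59, 28, 18, 15 bp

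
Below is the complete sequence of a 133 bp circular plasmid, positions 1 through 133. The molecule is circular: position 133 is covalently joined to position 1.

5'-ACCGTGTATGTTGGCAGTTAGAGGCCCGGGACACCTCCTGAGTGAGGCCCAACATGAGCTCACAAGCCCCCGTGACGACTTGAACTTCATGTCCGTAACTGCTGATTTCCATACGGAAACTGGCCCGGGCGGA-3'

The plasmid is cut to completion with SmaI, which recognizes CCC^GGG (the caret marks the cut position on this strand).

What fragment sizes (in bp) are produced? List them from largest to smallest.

SmaI sites (CCCGGG) start at positions 25, 124.
SmaI cuts after base 3 of each site, so after positions 27, 126.
Circular molecule, 2 cuts → 2 fragments:
  28–126 → 99 bp
  127–133 then 1–27 → 7 + 27 = 34 bp
Sorted largest to smallest: 99, 34 bp.

99, 34 bp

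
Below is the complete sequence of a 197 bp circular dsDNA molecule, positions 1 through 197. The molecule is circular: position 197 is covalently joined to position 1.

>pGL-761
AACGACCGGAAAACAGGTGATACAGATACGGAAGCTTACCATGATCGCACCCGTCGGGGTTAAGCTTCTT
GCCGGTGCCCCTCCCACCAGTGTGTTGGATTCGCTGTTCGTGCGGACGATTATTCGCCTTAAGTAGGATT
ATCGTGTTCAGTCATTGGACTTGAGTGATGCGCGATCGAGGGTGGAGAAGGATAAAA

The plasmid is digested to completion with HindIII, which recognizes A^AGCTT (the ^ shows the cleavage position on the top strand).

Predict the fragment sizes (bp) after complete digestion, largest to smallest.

167, 30 bp

HindIII sites (AAGCTT) start at positions 32, 62.
HindIII cuts after the first base of each site, so after positions 32, 62.
Circular molecule, 2 cuts → 2 fragments:
  33–62 → 30 bp
  63–197 then 1–32 → 135 + 32 = 167 bp
Sorted largest to smallest: 167, 30 bp.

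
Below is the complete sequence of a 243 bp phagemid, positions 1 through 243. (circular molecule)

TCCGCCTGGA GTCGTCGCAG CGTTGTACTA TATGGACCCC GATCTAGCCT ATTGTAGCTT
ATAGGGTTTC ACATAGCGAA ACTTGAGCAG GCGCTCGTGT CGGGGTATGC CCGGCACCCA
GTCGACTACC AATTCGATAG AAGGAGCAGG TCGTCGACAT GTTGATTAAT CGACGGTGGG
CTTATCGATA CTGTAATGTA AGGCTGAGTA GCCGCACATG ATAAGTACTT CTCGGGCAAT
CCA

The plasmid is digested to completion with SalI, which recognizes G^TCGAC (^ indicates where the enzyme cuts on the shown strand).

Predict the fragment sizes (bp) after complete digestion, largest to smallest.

SalI sites (GTCGAC) start at positions 121, 153.
SalI cuts after the first base of each site, so after positions 121, 153.
Circular molecule, 2 cuts → 2 fragments:
  122–153 → 32 bp
  154–243 then 1–121 → 90 + 121 = 211 bp
Sorted largest to smallest: 211, 32 bp.

211, 32 bp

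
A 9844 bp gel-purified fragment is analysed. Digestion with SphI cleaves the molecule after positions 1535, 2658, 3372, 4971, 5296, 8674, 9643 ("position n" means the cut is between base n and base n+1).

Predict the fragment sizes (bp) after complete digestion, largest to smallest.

3378, 1599, 1535, 1123, 969, 714, 325, 201 bp

Linear molecule, 7 cuts → 8 fragments:
  1535 − 0 = 1535 bp
  2658 − 1535 = 1123 bp
  3372 − 2658 = 714 bp
  4971 − 3372 = 1599 bp
  5296 − 4971 = 325 bp
  8674 − 5296 = 3378 bp
  9643 − 8674 = 969 bp
  9844 − 9643 = 201 bp
Sorted largest to smallest: 3378, 1599, 1535, 1123, 969, 714, 325, 201 bp.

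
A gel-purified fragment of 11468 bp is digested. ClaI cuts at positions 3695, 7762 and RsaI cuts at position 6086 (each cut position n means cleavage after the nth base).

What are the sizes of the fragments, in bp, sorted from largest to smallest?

3706, 3695, 2391, 1676 bp

Combined cut positions (sorted): 3695, 6086, 7762.
Linear molecule, 3 cuts → 4 fragments:
  3695 − 0 = 3695 bp
  6086 − 3695 = 2391 bp
  7762 − 6086 = 1676 bp
  11468 − 7762 = 3706 bp
Sorted largest to smallest: 3706, 3695, 2391, 1676 bp.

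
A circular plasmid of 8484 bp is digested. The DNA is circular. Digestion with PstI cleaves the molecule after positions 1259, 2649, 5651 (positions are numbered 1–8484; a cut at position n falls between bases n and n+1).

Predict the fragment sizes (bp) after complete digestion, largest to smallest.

4092, 3002, 1390 bp

Circular molecule, 3 cuts → 3 fragments:
  2649 − 1259 = 1390 bp
  5651 − 2649 = 3002 bp
  wrap: 8484 − 5651 + 1259 = 4092 bp
Sorted largest to smallest: 4092, 3002, 1390 bp.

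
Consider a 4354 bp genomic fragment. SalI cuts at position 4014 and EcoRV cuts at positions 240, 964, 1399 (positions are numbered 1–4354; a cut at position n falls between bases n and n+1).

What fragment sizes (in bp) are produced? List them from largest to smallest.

2615, 724, 435, 340, 240 bp

Combined cut positions (sorted): 240, 964, 1399, 4014.
Linear molecule, 4 cuts → 5 fragments:
  240 − 0 = 240 bp
  964 − 240 = 724 bp
  1399 − 964 = 435 bp
  4014 − 1399 = 2615 bp
  4354 − 4014 = 340 bp
Sorted largest to smallest: 2615, 724, 435, 340, 240 bp.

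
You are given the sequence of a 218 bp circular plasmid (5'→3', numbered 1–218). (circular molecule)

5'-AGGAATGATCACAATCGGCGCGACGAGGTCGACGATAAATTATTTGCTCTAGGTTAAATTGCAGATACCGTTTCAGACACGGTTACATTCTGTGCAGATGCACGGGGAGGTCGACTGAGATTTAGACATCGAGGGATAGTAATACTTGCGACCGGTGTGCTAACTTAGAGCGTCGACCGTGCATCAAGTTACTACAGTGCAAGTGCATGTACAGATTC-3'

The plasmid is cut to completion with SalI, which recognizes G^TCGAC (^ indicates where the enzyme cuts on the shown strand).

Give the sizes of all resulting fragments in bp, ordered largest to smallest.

82, 74, 62 bp

SalI sites (GTCGAC) start at positions 28, 110, 172.
SalI cuts after the first base of each site, so after positions 28, 110, 172.
Circular molecule, 3 cuts → 3 fragments:
  29–110 → 82 bp
  111–172 → 62 bp
  173–218 then 1–28 → 46 + 28 = 74 bp
Sorted largest to smallest: 82, 74, 62 bp.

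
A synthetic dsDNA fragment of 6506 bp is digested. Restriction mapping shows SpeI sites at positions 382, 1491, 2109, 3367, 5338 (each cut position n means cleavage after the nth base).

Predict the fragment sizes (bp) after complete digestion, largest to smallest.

1971, 1258, 1168, 1109, 618, 382 bp

Linear molecule, 5 cuts → 6 fragments:
  382 − 0 = 382 bp
  1491 − 382 = 1109 bp
  2109 − 1491 = 618 bp
  3367 − 2109 = 1258 bp
  5338 − 3367 = 1971 bp
  6506 − 5338 = 1168 bp
Sorted largest to smallest: 1971, 1258, 1168, 1109, 618, 382 bp.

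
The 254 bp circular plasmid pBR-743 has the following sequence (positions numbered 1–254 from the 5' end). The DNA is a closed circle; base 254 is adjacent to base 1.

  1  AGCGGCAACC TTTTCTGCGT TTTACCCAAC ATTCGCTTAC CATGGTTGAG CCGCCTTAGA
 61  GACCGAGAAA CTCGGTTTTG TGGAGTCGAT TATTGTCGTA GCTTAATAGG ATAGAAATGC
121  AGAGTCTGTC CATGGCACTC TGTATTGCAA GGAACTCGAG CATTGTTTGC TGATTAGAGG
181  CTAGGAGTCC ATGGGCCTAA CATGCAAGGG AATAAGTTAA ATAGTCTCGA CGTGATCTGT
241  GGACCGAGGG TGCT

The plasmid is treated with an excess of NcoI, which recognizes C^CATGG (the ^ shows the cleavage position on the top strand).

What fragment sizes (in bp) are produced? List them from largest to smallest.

NcoI sites (CCATGG) start at positions 40, 130, 189.
NcoI cuts after the first base of each site, so after positions 40, 130, 189.
Circular molecule, 3 cuts → 3 fragments:
  41–130 → 90 bp
  131–189 → 59 bp
  190–254 then 1–40 → 65 + 40 = 105 bp
Sorted largest to smallest: 105, 90, 59 bp.

105, 90, 59 bp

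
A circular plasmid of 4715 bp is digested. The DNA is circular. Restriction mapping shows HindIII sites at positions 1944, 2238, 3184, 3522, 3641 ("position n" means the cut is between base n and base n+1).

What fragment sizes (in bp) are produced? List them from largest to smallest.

3018, 946, 338, 294, 119 bp

Circular molecule, 5 cuts → 5 fragments:
  2238 − 1944 = 294 bp
  3184 − 2238 = 946 bp
  3522 − 3184 = 338 bp
  3641 − 3522 = 119 bp
  wrap: 4715 − 3641 + 1944 = 3018 bp
Sorted largest to smallest: 3018, 946, 338, 294, 119 bp.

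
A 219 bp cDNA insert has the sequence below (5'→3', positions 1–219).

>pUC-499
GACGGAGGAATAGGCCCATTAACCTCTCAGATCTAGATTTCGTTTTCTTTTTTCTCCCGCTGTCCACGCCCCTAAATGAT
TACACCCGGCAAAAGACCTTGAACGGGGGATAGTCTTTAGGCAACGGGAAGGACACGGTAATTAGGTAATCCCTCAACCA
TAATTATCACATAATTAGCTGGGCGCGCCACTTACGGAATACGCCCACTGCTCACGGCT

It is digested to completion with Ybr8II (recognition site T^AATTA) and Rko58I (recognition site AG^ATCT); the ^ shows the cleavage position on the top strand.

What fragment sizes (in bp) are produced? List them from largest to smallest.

109, 47, 30, 22, 11 bp

Ybr8II sites (TAATTA) start at positions 139, 161, 172.
Ybr8II cuts after the first base of each site, so after positions 139, 161, 172.
The Rko58I site (AGATCT) starts at position 29.
Rko58I cuts after base 2 of each site, so after position 30.
Combined cut positions: 30, 139, 161, 172.
Linear molecule, 4 cuts → 5 fragments:
  1–30 → 30 bp
  31–139 → 109 bp
  140–161 → 22 bp
  162–172 → 11 bp
  173–219 → 47 bp
Sorted largest to smallest: 109, 47, 30, 22, 11 bp.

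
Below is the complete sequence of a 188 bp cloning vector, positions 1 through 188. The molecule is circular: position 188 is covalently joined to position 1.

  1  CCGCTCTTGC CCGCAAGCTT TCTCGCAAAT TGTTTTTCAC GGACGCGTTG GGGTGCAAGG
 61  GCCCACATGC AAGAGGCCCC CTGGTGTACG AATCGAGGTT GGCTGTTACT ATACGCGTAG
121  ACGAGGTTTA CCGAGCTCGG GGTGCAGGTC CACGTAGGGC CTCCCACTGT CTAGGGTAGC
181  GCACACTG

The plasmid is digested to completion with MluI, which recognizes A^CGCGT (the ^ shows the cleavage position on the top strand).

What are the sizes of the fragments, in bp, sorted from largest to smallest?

118, 70 bp

MluI sites (ACGCGT) start at positions 43, 113.
MluI cuts after the first base of each site, so after positions 43, 113.
Circular molecule, 2 cuts → 2 fragments:
  44–113 → 70 bp
  114–188 then 1–43 → 75 + 43 = 118 bp
Sorted largest to smallest: 118, 70 bp.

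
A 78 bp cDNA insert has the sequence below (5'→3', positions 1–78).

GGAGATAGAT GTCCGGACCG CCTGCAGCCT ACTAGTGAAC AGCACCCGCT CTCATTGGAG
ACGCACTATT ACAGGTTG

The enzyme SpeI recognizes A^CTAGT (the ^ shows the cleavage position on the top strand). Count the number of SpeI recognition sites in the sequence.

1

ACTAGT occurs starting at position 31.
SpeI cuts at 1 site.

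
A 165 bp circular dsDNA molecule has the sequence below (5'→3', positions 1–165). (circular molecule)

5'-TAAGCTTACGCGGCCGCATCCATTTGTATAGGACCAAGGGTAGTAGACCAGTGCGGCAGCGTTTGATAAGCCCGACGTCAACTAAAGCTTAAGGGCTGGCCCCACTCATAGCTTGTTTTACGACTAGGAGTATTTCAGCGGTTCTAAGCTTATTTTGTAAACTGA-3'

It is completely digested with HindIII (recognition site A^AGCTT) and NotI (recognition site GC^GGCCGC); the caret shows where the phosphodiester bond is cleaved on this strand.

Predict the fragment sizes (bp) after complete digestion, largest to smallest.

HindIII sites (AAGCTT) start at positions 2, 85, 146.
HindIII cuts after the first base of each site, so after positions 2, 85, 146.
The NotI site (GCGGCCGC) starts at position 10.
NotI cuts after base 2 of each site, so after position 11.
Combined cut positions: 2, 11, 85, 146.
Circular molecule, 4 cuts → 4 fragments:
  3–11 → 9 bp
  12–85 → 74 bp
  86–146 → 61 bp
  147–165 then 1–2 → 19 + 2 = 21 bp
Sorted largest to smallest: 74, 61, 21, 9 bp.

74, 61, 21, 9 bp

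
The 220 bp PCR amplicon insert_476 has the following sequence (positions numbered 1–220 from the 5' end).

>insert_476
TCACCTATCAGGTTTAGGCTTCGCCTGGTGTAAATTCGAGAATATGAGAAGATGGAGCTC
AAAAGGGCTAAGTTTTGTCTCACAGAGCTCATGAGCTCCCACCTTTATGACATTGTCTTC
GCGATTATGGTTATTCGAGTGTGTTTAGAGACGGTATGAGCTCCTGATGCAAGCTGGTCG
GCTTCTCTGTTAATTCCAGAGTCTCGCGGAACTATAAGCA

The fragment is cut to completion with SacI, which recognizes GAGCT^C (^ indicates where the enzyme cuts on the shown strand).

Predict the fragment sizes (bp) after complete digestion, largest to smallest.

65, 59, 58, 30, 8 bp

SacI sites (GAGCTC) start at positions 55, 85, 93, 158.
SacI cuts after base 5 of each site (before the last base), so after positions 59, 89, 97, 162.
Linear molecule, 4 cuts → 5 fragments:
  1–59 → 59 bp
  60–89 → 30 bp
  90–97 → 8 bp
  98–162 → 65 bp
  163–220 → 58 bp
Sorted largest to smallest: 65, 59, 58, 30, 8 bp.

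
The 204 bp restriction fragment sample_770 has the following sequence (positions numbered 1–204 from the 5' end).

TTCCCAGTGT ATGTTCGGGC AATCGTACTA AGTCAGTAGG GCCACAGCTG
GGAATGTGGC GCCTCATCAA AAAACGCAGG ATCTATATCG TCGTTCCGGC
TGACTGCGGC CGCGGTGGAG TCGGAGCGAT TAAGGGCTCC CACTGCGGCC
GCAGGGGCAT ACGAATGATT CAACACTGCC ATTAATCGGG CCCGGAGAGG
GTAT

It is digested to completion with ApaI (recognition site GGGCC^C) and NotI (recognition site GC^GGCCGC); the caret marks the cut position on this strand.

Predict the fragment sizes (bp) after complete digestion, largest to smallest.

107, 46, 39, 12 bp

The ApaI site (GGGCCC) starts at position 188.
ApaI cuts after base 5 of each site (before the last base), so after position 192.
NotI sites (GCGGCCGC) start at positions 106, 145.
NotI cuts after base 2 of each site, so after positions 107, 146.
Combined cut positions: 107, 146, 192.
Linear molecule, 3 cuts → 4 fragments:
  1–107 → 107 bp
  108–146 → 39 bp
  147–192 → 46 bp
  193–204 → 12 bp
Sorted largest to smallest: 107, 46, 39, 12 bp.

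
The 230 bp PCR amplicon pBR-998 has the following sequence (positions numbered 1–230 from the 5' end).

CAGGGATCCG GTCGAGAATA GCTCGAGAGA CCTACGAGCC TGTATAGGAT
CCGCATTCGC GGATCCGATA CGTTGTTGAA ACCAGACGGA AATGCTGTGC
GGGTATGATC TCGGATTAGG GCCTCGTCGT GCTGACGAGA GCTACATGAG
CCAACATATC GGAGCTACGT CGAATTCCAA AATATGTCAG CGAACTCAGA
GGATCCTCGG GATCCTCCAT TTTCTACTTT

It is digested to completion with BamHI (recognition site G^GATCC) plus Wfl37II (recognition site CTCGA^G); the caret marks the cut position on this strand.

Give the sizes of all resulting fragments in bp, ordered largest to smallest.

140, 22, 21, 20, 14, 9, 4 bp

BamHI sites (GGATCC) start at positions 4, 47, 61, 201, 210.
BamHI cuts after the first base of each site, so after positions 4, 47, 61, 201, 210.
The Wfl37II site (CTCGAG) starts at position 22.
Wfl37II cuts after base 5 of each site (before the last base), so after position 26.
Combined cut positions: 4, 26, 47, 61, 201, 210.
Linear molecule, 6 cuts → 7 fragments:
  1–4 → 4 bp
  5–26 → 22 bp
  27–47 → 21 bp
  48–61 → 14 bp
  62–201 → 140 bp
  202–210 → 9 bp
  211–230 → 20 bp
Sorted largest to smallest: 140, 22, 21, 20, 14, 9, 4 bp.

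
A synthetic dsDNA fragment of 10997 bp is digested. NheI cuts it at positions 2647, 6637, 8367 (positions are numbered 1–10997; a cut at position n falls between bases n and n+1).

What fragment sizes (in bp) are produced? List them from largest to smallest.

Linear molecule, 3 cuts → 4 fragments:
  2647 − 0 = 2647 bp
  6637 − 2647 = 3990 bp
  8367 − 6637 = 1730 bp
  10997 − 8367 = 2630 bp
Sorted largest to smallest: 3990, 2647, 2630, 1730 bp.

3990, 2647, 2630, 1730 bp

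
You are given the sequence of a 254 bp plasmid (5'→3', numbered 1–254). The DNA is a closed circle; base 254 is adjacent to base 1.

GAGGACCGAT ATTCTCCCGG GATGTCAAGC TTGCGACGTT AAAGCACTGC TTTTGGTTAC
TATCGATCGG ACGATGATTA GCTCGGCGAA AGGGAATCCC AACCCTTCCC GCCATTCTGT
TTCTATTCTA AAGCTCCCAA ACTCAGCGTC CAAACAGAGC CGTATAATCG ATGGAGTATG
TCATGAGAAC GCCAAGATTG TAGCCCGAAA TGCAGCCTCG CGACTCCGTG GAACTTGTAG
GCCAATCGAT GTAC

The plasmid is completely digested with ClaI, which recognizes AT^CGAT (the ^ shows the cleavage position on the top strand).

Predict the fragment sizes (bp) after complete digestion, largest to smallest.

ClaI sites (ATCGAT) start at positions 62, 167, 245.
ClaI cuts after base 2 of each site, so after positions 63, 168, 246.
Circular molecule, 3 cuts → 3 fragments:
  64–168 → 105 bp
  169–246 → 78 bp
  247–254 then 1–63 → 8 + 63 = 71 bp
Sorted largest to smallest: 105, 78, 71 bp.

105, 78, 71 bp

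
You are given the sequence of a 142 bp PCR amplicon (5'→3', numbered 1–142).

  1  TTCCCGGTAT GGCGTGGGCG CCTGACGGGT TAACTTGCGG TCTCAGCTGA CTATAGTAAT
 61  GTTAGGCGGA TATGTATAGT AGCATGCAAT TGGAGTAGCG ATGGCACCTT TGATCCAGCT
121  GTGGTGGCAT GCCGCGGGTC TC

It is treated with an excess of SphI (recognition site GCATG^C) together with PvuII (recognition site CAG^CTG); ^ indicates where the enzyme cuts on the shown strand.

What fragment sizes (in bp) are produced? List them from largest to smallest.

46, 40, 32, 13, 11 bp

SphI sites (GCATGC) start at positions 82, 127.
SphI cuts after base 5 of each site (before the last base), so after positions 86, 131.
PvuII sites (CAGCTG) start at positions 44, 116.
PvuII cuts after base 3 of each site, so after positions 46, 118.
Combined cut positions: 46, 86, 118, 131.
Linear molecule, 4 cuts → 5 fragments:
  1–46 → 46 bp
  47–86 → 40 bp
  87–118 → 32 bp
  119–131 → 13 bp
  132–142 → 11 bp
Sorted largest to smallest: 46, 40, 32, 13, 11 bp.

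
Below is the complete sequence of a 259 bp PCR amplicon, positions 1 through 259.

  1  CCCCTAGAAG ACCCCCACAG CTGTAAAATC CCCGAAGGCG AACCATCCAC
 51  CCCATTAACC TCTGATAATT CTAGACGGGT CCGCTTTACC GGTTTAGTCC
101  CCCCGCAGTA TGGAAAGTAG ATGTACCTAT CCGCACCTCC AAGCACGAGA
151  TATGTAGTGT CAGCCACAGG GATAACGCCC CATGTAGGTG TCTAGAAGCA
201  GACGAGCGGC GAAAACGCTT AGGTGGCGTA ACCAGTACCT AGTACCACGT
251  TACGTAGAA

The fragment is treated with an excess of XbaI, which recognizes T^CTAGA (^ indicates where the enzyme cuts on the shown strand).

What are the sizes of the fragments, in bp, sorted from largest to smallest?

121, 70, 68 bp

XbaI sites (TCTAGA) start at positions 70, 191.
XbaI cuts after the first base of each site, so after positions 70, 191.
Linear molecule, 2 cuts → 3 fragments:
  1–70 → 70 bp
  71–191 → 121 bp
  192–259 → 68 bp
Sorted largest to smallest: 121, 70, 68 bp.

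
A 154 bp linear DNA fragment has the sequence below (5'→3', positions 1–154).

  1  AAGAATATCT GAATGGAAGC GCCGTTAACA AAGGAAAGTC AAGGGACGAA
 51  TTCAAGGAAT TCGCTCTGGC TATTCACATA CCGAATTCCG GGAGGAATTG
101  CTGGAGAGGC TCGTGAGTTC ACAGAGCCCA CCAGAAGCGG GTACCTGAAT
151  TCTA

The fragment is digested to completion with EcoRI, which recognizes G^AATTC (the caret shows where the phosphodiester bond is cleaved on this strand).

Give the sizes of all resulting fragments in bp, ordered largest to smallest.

EcoRI sites (GAATTC) start at positions 48, 57, 83, 147.
EcoRI cuts after the first base of each site, so after positions 48, 57, 83, 147.
Linear molecule, 4 cuts → 5 fragments:
  1–48 → 48 bp
  49–57 → 9 bp
  58–83 → 26 bp
  84–147 → 64 bp
  148–154 → 7 bp
Sorted largest to smallest: 64, 48, 26, 9, 7 bp.

64, 48, 26, 9, 7 bp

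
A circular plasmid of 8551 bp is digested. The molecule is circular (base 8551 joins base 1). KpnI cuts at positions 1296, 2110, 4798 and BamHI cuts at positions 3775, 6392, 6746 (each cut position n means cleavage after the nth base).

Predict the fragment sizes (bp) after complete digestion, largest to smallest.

3101, 1665, 1594, 1023, 814, 354 bp

Combined cut positions (sorted): 1296, 2110, 3775, 4798, 6392, 6746.
Circular molecule, 6 cuts → 6 fragments:
  2110 − 1296 = 814 bp
  3775 − 2110 = 1665 bp
  4798 − 3775 = 1023 bp
  6392 − 4798 = 1594 bp
  6746 − 6392 = 354 bp
  wrap: 8551 − 6746 + 1296 = 3101 bp
Sorted largest to smallest: 3101, 1665, 1594, 1023, 814, 354 bp.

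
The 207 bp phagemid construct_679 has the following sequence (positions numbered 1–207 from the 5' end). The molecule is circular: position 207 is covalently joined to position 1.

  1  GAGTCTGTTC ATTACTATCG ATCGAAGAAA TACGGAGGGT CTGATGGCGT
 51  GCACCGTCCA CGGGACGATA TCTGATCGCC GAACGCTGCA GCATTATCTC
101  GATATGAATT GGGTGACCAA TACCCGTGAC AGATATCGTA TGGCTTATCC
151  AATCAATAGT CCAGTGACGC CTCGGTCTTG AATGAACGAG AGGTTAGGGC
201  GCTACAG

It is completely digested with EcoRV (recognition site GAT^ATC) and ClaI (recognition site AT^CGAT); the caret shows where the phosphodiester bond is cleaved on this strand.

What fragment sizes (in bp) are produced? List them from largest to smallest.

91, 65, 51 bp

EcoRV sites (GATATC) start at positions 67, 132.
EcoRV cuts after base 3 of each site, so after positions 69, 134.
The ClaI site (ATCGAT) starts at position 17.
ClaI cuts after base 2 of each site, so after position 18.
Combined cut positions: 18, 69, 134.
Circular molecule, 3 cuts → 3 fragments:
  19–69 → 51 bp
  70–134 → 65 bp
  135–207 then 1–18 → 73 + 18 = 91 bp
Sorted largest to smallest: 91, 65, 51 bp.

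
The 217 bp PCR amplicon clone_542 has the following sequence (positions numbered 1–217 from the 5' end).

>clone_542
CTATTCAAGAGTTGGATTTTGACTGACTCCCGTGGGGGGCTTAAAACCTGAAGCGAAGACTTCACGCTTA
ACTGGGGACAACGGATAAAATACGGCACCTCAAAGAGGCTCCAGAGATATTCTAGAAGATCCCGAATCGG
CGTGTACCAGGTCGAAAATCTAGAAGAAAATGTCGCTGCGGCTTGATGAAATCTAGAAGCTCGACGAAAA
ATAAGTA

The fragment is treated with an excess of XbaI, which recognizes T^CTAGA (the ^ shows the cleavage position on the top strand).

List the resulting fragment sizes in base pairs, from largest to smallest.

XbaI sites (TCTAGA) start at positions 121, 159, 192.
XbaI cuts after the first base of each site, so after positions 121, 159, 192.
Linear molecule, 3 cuts → 4 fragments:
  1–121 → 121 bp
  122–159 → 38 bp
  160–192 → 33 bp
  193–217 → 25 bp
Sorted largest to smallest: 121, 38, 33, 25 bp.

121, 38, 33, 25 bp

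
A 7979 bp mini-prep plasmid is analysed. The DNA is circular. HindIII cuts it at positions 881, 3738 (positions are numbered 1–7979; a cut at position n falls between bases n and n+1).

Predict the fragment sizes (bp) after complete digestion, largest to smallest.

Circular molecule, 2 cuts → 2 fragments:
  3738 − 881 = 2857 bp
  wrap: 7979 − 3738 + 881 = 5122 bp
Sorted largest to smallest: 5122, 2857 bp.

5122, 2857 bp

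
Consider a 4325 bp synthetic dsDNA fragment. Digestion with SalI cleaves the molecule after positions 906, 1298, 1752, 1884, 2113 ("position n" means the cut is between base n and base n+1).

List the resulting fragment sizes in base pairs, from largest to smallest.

Linear molecule, 5 cuts → 6 fragments:
  906 − 0 = 906 bp
  1298 − 906 = 392 bp
  1752 − 1298 = 454 bp
  1884 − 1752 = 132 bp
  2113 − 1884 = 229 bp
  4325 − 2113 = 2212 bp
Sorted largest to smallest: 2212, 906, 454, 392, 229, 132 bp.

2212, 906, 454, 392, 229, 132 bp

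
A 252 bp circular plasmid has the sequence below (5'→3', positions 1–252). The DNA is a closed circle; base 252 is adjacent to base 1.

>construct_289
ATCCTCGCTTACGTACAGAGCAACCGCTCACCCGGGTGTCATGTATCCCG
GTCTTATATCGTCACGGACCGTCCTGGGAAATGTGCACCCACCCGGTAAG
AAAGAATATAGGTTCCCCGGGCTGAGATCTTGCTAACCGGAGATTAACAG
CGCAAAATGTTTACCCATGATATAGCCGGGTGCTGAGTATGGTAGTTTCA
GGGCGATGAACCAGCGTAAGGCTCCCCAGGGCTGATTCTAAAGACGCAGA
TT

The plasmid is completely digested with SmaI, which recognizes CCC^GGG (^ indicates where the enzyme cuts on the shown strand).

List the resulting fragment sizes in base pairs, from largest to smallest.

167, 85 bp

SmaI sites (CCCGGG) start at positions 31, 116.
SmaI cuts after base 3 of each site, so after positions 33, 118.
Circular molecule, 2 cuts → 2 fragments:
  34–118 → 85 bp
  119–252 then 1–33 → 134 + 33 = 167 bp
Sorted largest to smallest: 167, 85 bp.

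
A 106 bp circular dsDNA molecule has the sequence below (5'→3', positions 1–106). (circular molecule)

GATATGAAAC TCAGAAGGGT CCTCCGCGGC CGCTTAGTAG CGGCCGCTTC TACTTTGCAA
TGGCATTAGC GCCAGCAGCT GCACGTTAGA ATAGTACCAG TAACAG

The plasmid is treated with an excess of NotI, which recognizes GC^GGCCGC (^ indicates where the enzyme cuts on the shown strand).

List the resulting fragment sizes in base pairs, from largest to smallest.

NotI sites (GCGGCCGC) start at positions 26, 40.
NotI cuts after base 2 of each site, so after positions 27, 41.
Circular molecule, 2 cuts → 2 fragments:
  28–41 → 14 bp
  42–106 then 1–27 → 65 + 27 = 92 bp
Sorted largest to smallest: 92, 14 bp.

92, 14 bp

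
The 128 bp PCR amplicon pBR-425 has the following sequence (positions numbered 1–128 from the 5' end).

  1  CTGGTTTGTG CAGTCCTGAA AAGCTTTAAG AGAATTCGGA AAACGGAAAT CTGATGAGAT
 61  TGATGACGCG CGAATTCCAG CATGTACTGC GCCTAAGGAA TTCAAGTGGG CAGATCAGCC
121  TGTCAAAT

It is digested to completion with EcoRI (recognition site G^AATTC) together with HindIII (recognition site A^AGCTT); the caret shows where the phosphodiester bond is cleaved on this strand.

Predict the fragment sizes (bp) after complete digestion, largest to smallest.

EcoRI sites (GAATTC) start at positions 32, 72, 98.
EcoRI cuts after the first base of each site, so after positions 32, 72, 98.
The HindIII site (AAGCTT) starts at position 21.
HindIII cuts after the first base of each site, so after position 21.
Combined cut positions: 21, 32, 72, 98.
Linear molecule, 4 cuts → 5 fragments:
  1–21 → 21 bp
  22–32 → 11 bp
  33–72 → 40 bp
  73–98 → 26 bp
  99–128 → 30 bp
Sorted largest to smallest: 40, 30, 26, 21, 11 bp.

40, 30, 26, 21, 11 bp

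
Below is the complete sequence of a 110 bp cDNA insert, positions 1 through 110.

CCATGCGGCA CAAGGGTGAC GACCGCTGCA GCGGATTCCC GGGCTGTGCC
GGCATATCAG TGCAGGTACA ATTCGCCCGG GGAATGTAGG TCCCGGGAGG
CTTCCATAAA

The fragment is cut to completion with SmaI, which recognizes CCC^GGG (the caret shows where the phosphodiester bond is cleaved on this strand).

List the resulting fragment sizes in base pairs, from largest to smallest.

SmaI sites (CCCGGG) start at positions 38, 76, 92.
SmaI cuts after base 3 of each site, so after positions 40, 78, 94.
Linear molecule, 3 cuts → 4 fragments:
  1–40 → 40 bp
  41–78 → 38 bp
  79–94 → 16 bp
  95–110 → 16 bp
Sorted largest to smallest: 40, 38, 16, 16 bp.

40, 38, 16, 16 bp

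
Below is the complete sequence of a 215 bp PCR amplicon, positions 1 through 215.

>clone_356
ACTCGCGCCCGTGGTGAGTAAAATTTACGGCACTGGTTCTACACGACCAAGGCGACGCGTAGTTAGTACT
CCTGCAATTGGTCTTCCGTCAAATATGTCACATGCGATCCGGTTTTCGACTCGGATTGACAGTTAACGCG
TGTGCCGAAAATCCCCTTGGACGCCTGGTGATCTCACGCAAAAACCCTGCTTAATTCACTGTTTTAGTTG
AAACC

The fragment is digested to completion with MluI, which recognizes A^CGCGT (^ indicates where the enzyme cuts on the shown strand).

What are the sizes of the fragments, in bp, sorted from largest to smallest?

81, 79, 55 bp

MluI sites (ACGCGT) start at positions 55, 136.
MluI cuts after the first base of each site, so after positions 55, 136.
Linear molecule, 2 cuts → 3 fragments:
  1–55 → 55 bp
  56–136 → 81 bp
  137–215 → 79 bp
Sorted largest to smallest: 81, 79, 55 bp.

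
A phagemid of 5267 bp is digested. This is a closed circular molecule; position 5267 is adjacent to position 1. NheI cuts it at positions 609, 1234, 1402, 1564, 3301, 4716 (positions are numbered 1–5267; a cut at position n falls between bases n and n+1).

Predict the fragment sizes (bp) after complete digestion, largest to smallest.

1737, 1415, 1160, 625, 168, 162 bp

Circular molecule, 6 cuts → 6 fragments:
  1234 − 609 = 625 bp
  1402 − 1234 = 168 bp
  1564 − 1402 = 162 bp
  3301 − 1564 = 1737 bp
  4716 − 3301 = 1415 bp
  wrap: 5267 − 4716 + 609 = 1160 bp
Sorted largest to smallest: 1737, 1415, 1160, 625, 168, 162 bp.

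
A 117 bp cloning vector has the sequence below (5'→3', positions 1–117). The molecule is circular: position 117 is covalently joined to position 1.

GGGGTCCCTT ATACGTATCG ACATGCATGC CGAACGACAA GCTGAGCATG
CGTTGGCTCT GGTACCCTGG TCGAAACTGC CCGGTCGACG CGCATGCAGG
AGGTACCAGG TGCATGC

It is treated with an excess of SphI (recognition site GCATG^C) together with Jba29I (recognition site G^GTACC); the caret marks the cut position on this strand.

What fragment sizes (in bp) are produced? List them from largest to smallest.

SphI sites (GCATGC) start at positions 25, 46, 92, 112.
SphI cuts after base 5 of each site (before the last base), so after positions 29, 50, 96, 116.
Jba29I sites (GGTACC) start at positions 61, 102.
Jba29I cuts after the first base of each site, so after positions 61, 102.
Combined cut positions: 29, 50, 61, 96, 102, 116.
Circular molecule, 6 cuts → 6 fragments:
  30–50 → 21 bp
  51–61 → 11 bp
  62–96 → 35 bp
  97–102 → 6 bp
  103–116 → 14 bp
  117–117 then 1–29 → 1 + 29 = 30 bp
Sorted largest to smallest: 35, 30, 21, 14, 11, 6 bp.

35, 30, 21, 14, 11, 6 bp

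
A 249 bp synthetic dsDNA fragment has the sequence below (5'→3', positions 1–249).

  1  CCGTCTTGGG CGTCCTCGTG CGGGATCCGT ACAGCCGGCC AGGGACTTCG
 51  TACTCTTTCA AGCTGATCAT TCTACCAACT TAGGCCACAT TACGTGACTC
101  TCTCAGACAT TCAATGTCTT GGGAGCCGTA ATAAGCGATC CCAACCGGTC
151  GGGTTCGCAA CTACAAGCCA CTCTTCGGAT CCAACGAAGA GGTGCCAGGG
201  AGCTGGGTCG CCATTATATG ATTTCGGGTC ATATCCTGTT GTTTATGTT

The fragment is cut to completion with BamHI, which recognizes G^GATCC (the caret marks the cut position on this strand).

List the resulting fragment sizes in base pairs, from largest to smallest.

BamHI sites (GGATCC) start at positions 23, 177.
BamHI cuts after the first base of each site, so after positions 23, 177.
Linear molecule, 2 cuts → 3 fragments:
  1–23 → 23 bp
  24–177 → 154 bp
  178–249 → 72 bp
Sorted largest to smallest: 154, 72, 23 bp.

154, 72, 23 bp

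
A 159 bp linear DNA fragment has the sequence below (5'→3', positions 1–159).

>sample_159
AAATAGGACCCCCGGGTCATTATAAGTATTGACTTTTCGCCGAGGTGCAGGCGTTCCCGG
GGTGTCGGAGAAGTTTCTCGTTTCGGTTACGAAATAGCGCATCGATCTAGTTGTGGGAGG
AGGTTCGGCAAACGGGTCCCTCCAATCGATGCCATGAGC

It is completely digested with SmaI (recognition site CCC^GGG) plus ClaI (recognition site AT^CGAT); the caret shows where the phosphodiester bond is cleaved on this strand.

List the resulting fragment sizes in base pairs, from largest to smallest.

SmaI sites (CCCGGG) start at positions 11, 56.
SmaI cuts after base 3 of each site, so after positions 13, 58.
ClaI sites (ATCGAT) start at positions 101, 145.
ClaI cuts after base 2 of each site, so after positions 102, 146.
Combined cut positions: 13, 58, 102, 146.
Linear molecule, 4 cuts → 5 fragments:
  1–13 → 13 bp
  14–58 → 45 bp
  59–102 → 44 bp
  103–146 → 44 bp
  147–159 → 13 bp
Sorted largest to smallest: 45, 44, 44, 13, 13 bp.

45, 44, 44, 13, 13 bp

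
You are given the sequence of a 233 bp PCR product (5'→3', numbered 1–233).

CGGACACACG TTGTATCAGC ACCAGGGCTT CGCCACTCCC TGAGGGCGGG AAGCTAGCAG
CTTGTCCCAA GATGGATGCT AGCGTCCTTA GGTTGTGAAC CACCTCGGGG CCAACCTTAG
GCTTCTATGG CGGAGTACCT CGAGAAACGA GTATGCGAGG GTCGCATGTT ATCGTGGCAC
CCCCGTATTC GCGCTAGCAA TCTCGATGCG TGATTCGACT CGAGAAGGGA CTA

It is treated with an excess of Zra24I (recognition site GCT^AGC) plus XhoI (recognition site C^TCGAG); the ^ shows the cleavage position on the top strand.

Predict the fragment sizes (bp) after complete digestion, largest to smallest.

Zra24I sites (GCTAGC) start at positions 53, 78, 193.
Zra24I cuts after base 3 of each site, so after positions 55, 80, 195.
XhoI sites (CTCGAG) start at positions 139, 219.
XhoI cuts after the first base of each site, so after positions 139, 219.
Combined cut positions: 55, 80, 139, 195, 219.
Linear molecule, 5 cuts → 6 fragments:
  1–55 → 55 bp
  56–80 → 25 bp
  81–139 → 59 bp
  140–195 → 56 bp
  196–219 → 24 bp
  220–233 → 14 bp
Sorted largest to smallest: 59, 56, 55, 25, 24, 14 bp.

59, 56, 55, 25, 24, 14 bp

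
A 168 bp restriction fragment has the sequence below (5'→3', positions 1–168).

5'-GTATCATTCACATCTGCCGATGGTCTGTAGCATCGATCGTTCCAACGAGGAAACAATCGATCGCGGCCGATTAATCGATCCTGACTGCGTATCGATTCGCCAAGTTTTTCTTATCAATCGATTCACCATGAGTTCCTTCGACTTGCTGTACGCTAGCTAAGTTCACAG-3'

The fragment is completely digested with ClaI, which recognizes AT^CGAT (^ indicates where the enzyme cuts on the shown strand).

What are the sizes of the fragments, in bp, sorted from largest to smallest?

50, 33, 26, 24, 18, 17 bp

ClaI sites (ATCGAT) start at positions 32, 56, 74, 91, 117.
ClaI cuts after base 2 of each site, so after positions 33, 57, 75, 92, 118.
Linear molecule, 5 cuts → 6 fragments:
  1–33 → 33 bp
  34–57 → 24 bp
  58–75 → 18 bp
  76–92 → 17 bp
  93–118 → 26 bp
  119–168 → 50 bp
Sorted largest to smallest: 50, 33, 26, 24, 18, 17 bp.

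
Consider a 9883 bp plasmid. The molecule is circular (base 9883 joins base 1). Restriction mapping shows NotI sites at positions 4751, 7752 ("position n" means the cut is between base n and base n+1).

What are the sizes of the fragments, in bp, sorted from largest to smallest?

Circular molecule, 2 cuts → 2 fragments:
  7752 − 4751 = 3001 bp
  wrap: 9883 − 7752 + 4751 = 6882 bp
Sorted largest to smallest: 6882, 3001 bp.

6882, 3001 bp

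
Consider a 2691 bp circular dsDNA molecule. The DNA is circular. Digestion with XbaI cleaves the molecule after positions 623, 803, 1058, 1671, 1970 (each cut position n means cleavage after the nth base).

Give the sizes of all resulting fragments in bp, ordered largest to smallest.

Circular molecule, 5 cuts → 5 fragments:
  803 − 623 = 180 bp
  1058 − 803 = 255 bp
  1671 − 1058 = 613 bp
  1970 − 1671 = 299 bp
  wrap: 2691 − 1970 + 623 = 1344 bp
Sorted largest to smallest: 1344, 613, 299, 255, 180 bp.

1344, 613, 299, 255, 180 bp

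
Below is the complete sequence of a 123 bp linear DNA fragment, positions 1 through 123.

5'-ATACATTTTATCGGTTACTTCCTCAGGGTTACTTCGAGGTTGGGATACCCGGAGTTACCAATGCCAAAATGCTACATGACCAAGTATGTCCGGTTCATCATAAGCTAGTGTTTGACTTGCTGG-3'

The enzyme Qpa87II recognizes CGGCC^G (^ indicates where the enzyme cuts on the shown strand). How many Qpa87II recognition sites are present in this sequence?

No occurrence of CGGCCG is present in the sequence.
Qpa87II does not cut: 0 sites.

0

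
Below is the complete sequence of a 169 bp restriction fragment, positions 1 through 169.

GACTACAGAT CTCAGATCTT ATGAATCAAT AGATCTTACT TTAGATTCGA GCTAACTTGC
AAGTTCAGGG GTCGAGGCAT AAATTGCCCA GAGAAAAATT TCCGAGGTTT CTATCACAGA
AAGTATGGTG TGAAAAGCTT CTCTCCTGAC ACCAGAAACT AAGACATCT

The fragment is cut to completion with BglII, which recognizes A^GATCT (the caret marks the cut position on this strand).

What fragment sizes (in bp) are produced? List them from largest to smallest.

BglII sites (AGATCT) start at positions 7, 14, 31.
BglII cuts after the first base of each site, so after positions 7, 14, 31.
Linear molecule, 3 cuts → 4 fragments:
  1–7 → 7 bp
  8–14 → 7 bp
  15–31 → 17 bp
  32–169 → 138 bp
Sorted largest to smallest: 138, 17, 7, 7 bp.

138, 17, 7, 7 bp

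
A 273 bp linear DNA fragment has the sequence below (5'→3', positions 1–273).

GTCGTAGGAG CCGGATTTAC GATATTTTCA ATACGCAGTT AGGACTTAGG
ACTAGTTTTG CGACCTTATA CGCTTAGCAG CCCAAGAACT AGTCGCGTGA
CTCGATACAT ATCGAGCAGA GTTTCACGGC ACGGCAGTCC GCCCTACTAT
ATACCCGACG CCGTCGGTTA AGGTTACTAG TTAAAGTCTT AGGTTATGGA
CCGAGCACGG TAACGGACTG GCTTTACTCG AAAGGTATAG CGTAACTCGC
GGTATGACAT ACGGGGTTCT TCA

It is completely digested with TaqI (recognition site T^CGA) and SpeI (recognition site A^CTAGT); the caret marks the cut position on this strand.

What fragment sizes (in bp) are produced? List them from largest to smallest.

TaqI sites (TCGA) start at positions 102, 112, 228.
TaqI cuts after the first base of each site, so after positions 102, 112, 228.
SpeI sites (ACTAGT) start at positions 51, 88, 176.
SpeI cuts after the first base of each site, so after positions 51, 88, 176.
Combined cut positions: 51, 88, 102, 112, 176, 228.
Linear molecule, 6 cuts → 7 fragments:
  1–51 → 51 bp
  52–88 → 37 bp
  89–102 → 14 bp
  103–112 → 10 bp
  113–176 → 64 bp
  177–228 → 52 bp
  229–273 → 45 bp
Sorted largest to smallest: 64, 52, 51, 45, 37, 14, 10 bp.

64, 52, 51, 45, 37, 14, 10 bp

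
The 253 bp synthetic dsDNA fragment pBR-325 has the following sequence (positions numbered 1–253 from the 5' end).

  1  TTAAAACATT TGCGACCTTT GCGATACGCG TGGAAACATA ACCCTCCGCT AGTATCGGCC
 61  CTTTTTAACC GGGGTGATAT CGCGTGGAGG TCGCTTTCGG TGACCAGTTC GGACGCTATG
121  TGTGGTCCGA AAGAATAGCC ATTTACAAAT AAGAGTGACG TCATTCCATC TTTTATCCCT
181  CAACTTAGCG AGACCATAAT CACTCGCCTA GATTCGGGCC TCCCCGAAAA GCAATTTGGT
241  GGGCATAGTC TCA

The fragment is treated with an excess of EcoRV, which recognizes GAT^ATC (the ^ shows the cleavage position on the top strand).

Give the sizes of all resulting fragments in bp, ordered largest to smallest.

The EcoRV site (GATATC) starts at position 76.
EcoRV cuts after base 3 of each site, so after position 78.
Linear molecule, 1 cut → 2 fragments:
  1–78 → 78 bp
  79–253 → 175 bp
Sorted largest to smallest: 175, 78 bp.

175, 78 bp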